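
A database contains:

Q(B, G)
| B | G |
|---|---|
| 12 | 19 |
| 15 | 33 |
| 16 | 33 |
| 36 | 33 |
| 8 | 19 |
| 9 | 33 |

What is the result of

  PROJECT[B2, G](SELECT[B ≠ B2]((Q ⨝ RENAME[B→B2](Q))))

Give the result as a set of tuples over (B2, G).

ρ[B→B2]: schema becomes (B2, G); tuples unchanged.
Q ⋈ RENAME[B→B2](Q) (natural join on G): {(12, 19, 12), (12, 19, 8), (15, 33, 15), (15, 33, 16), (15, 33, 36), (15, 33, 9), (16, 33, 15), (16, 33, 16), (16, 33, 36), (16, 33, 9), (36, 33, 15), (36, 33, 16), (36, 33, 36), (36, 33, 9), (8, 19, 12), (8, 19, 8), (9, 33, 15), (9, 33, 16), (9, 33, 36), (9, 33, 9)}
Filtering on B ≠ B2 leaves {(12, 19, 8), (15, 33, 16), (15, 33, 36), (15, 33, 9), (16, 33, 15), (16, 33, 36), (16, 33, 9), (36, 33, 15), (36, 33, 16), (36, 33, 9), (8, 19, 12), (9, 33, 15), (9, 33, 16), (9, 33, 36)}.
π_{B2, G} gives {(12, 19), (15, 33), (16, 33), (36, 33), (8, 19), (9, 33)} (8 duplicate(s) eliminated).

{(12, 19), (15, 33), (16, 33), (36, 33), (8, 19), (9, 33)}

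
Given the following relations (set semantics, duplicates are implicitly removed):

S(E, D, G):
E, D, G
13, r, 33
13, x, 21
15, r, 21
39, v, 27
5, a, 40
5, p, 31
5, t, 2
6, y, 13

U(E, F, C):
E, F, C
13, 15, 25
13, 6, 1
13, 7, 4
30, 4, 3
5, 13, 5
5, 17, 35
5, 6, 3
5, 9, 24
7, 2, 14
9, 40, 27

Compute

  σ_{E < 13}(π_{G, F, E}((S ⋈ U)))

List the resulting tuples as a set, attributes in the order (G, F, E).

Natural join on E: {(13, r, 33, 15, 25), (13, r, 33, 6, 1), (13, r, 33, 7, 4), (13, x, 21, 15, 25), (13, x, 21, 6, 1), (13, x, 21, 7, 4), (5, a, 40, 13, 5), (5, a, 40, 17, 35), (5, a, 40, 6, 3), (5, a, 40, 9, 24), (5, p, 31, 13, 5), (5, p, 31, 17, 35), (5, p, 31, 6, 3), (5, p, 31, 9, 24), (5, t, 2, 13, 5), (5, t, 2, 17, 35), (5, t, 2, 6, 3), (5, t, 2, 9, 24)}
π_{G, F, E} gives {(2, 13, 5), (2, 17, 5), (2, 6, 5), (2, 9, 5), (21, 15, 13), (21, 6, 13), (21, 7, 13), (31, 13, 5), (31, 17, 5), (31, 6, 5), (31, 9, 5), (33, 15, 13), (33, 6, 13), (33, 7, 13), (40, 13, 5), (40, 17, 5), (40, 6, 5), (40, 9, 5)}.
Selection E < 13: {(2, 13, 5), (2, 17, 5), (2, 6, 5), (2, 9, 5), (31, 13, 5), (31, 17, 5), (31, 6, 5), (31, 9, 5), (40, 13, 5), (40, 17, 5), (40, 6, 5), (40, 9, 5)}

{(2, 13, 5), (2, 17, 5), (2, 6, 5), (2, 9, 5), (31, 13, 5), (31, 17, 5), (31, 6, 5), (31, 9, 5), (40, 13, 5), (40, 17, 5), (40, 6, 5), (40, 9, 5)}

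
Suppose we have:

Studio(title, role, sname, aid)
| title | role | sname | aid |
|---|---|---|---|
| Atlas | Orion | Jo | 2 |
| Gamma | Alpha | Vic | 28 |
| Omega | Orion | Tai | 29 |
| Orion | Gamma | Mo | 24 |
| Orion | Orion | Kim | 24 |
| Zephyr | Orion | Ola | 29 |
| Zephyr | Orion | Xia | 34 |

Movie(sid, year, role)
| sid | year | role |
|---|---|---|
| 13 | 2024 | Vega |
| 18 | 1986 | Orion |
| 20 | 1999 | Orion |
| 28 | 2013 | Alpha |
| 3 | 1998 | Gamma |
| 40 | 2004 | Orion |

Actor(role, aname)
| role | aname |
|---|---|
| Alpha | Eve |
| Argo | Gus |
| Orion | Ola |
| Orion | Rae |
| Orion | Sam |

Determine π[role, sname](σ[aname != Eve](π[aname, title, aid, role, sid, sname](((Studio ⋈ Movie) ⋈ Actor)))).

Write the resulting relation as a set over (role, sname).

{(Orion, Jo), (Orion, Kim), (Orion, Ola), (Orion, Tai), (Orion, Xia)}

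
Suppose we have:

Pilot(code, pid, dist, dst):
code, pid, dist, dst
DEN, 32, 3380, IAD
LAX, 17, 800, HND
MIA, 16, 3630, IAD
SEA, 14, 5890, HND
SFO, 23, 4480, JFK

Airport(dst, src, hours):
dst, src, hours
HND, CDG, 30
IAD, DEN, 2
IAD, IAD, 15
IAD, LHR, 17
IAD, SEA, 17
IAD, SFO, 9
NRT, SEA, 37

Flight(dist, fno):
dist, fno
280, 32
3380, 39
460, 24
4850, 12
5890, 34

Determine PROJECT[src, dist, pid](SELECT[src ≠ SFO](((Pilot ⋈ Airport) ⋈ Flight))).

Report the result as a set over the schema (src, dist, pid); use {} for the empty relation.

Natural join on dst: {(DEN, 32, 3380, IAD, DEN, 2), (DEN, 32, 3380, IAD, IAD, 15), (DEN, 32, 3380, IAD, LHR, 17), (DEN, 32, 3380, IAD, SEA, 17), (DEN, 32, 3380, IAD, SFO, 9), (LAX, 17, 800, HND, CDG, 30), (MIA, 16, 3630, IAD, DEN, 2), (MIA, 16, 3630, IAD, IAD, 15), (MIA, 16, 3630, IAD, LHR, 17), (MIA, 16, 3630, IAD, SEA, 17), (MIA, 16, 3630, IAD, SFO, 9), (SEA, 14, 5890, HND, CDG, 30)}
Natural join on dist: {(DEN, 32, 3380, IAD, DEN, 2, 39), (DEN, 32, 3380, IAD, IAD, 15, 39), (DEN, 32, 3380, IAD, LHR, 17, 39), (DEN, 32, 3380, IAD, SEA, 17, 39), (DEN, 32, 3380, IAD, SFO, 9, 39), (SEA, 14, 5890, HND, CDG, 30, 34)}
Selection src ≠ SFO: {(DEN, 32, 3380, IAD, DEN, 2, 39), (DEN, 32, 3380, IAD, IAD, 15, 39), (DEN, 32, 3380, IAD, LHR, 17, 39), (DEN, 32, 3380, IAD, SEA, 17, 39), (SEA, 14, 5890, HND, CDG, 30, 34)}
π[src, dist, pid]: project onto (src, dist, pid) → {(CDG, 5890, 14), (DEN, 3380, 32), (IAD, 3380, 32), (LHR, 3380, 32), (SEA, 3380, 32)}

{(CDG, 5890, 14), (DEN, 3380, 32), (IAD, 3380, 32), (LHR, 3380, 32), (SEA, 3380, 32)}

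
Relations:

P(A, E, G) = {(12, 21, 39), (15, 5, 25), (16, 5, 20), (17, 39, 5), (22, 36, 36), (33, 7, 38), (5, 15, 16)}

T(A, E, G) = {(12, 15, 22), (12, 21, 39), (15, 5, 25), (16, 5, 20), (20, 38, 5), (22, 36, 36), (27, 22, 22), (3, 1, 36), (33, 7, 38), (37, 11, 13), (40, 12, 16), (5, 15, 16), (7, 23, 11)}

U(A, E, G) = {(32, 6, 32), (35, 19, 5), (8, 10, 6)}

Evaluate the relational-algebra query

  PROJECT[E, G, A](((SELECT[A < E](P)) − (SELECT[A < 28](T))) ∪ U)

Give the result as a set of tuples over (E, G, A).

{(10, 6, 8), (19, 5, 35), (39, 5, 17), (6, 32, 32)}

Apply σ_{A < E}; surviving tuples: {(12, 21, 39), (17, 39, 5), (22, 36, 36), (5, 15, 16)}
Apply σ_{A < 28}; surviving tuples: {(12, 15, 22), (12, 21, 39), (15, 5, 25), (16, 5, 20), (20, 38, 5), (22, 36, 36), (27, 22, 22), (3, 1, 36), (5, 15, 16), (7, 23, 11)}
Difference: {(12, 21, 39), (17, 39, 5), (22, 36, 36), (5, 15, 16)} with {(12, 15, 22), (12, 21, 39), (15, 5, 25), (16, 5, 20), (20, 38, 5), (22, 36, 36), (27, 22, 22), (3, 1, 36), (5, 15, 16), (7, 23, 11)} → {(17, 39, 5)}
Union: {(17, 39, 5)} with {(32, 6, 32), (35, 19, 5), (8, 10, 6)} → {(17, 39, 5), (32, 6, 32), (35, 19, 5), (8, 10, 6)}
π[E, G, A]: project onto (E, G, A) → {(10, 6, 8), (19, 5, 35), (39, 5, 17), (6, 32, 32)}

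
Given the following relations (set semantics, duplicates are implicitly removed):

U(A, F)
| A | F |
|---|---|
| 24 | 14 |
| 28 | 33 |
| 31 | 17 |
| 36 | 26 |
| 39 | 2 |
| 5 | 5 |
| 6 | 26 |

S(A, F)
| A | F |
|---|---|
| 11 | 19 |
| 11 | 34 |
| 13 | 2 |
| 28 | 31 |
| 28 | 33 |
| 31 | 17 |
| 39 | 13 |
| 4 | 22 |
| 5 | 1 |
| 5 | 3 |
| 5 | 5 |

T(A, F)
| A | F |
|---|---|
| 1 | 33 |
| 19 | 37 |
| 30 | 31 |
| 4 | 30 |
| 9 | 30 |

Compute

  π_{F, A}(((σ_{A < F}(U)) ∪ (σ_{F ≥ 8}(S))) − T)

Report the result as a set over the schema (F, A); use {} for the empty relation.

{(13, 39), (17, 31), (19, 11), (22, 4), (26, 6), (31, 28), (33, 28), (34, 11)}

σ[A < F]: keep tuples satisfying A < F → {(28, 33), (6, 26)}
σ[F ≥ 8]: keep tuples satisfying F ≥ 8 → {(11, 19), (11, 34), (28, 31), (28, 33), (31, 17), (39, 13), (4, 22)}
Set union of the two operands is {(11, 19), (11, 34), (28, 31), (28, 33), (31, 17), (39, 13), (4, 22), (6, 26)}.
Set difference of the two operands is {(11, 19), (11, 34), (28, 31), (28, 33), (31, 17), (39, 13), (4, 22), (6, 26)}.
π_{F, A} gives {(13, 39), (17, 31), (19, 11), (22, 4), (26, 6), (31, 28), (33, 28), (34, 11)}.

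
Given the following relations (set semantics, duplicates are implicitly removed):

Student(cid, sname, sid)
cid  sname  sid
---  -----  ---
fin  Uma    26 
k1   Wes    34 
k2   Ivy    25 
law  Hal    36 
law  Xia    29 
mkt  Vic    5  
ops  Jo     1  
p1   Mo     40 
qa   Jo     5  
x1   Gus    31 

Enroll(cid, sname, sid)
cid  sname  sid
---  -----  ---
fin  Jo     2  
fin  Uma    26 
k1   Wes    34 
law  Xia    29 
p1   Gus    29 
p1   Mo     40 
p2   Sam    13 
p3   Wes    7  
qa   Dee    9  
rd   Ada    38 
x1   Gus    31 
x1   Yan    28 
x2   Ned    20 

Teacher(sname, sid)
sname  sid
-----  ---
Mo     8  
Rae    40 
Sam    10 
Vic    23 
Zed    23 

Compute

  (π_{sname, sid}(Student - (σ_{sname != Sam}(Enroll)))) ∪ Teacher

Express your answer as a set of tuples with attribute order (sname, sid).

{(Hal, 36), (Ivy, 25), (Jo, 1), (Jo, 5), (Mo, 8), (Rae, 40), (Sam, 10), (Vic, 23), (Vic, 5), (Zed, 23)}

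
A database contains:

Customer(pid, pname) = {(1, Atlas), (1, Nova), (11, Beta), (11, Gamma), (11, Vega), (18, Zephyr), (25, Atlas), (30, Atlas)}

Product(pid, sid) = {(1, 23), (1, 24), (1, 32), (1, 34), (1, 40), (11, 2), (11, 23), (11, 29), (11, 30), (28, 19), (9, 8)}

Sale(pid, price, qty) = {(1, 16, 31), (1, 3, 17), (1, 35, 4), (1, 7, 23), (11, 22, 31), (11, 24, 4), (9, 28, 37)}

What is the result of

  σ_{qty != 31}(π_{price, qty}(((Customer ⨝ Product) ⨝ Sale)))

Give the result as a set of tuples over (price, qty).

{(24, 4), (3, 17), (35, 4), (7, 23)}

Joining Customer and Product on pid yields {(1, Atlas, 23), (1, Atlas, 24), (1, Atlas, 32), (1, Atlas, 34), (1, Atlas, 40), (1, Nova, 23), (1, Nova, 24), (1, Nova, 32), (1, Nova, 34), (1, Nova, 40), (11, Beta, 2), (11, Beta, 23), (11, Beta, 29), (11, Beta, 30), (11, Gamma, 2), (11, Gamma, 23), (11, Gamma, 29), (11, Gamma, 30), (11, Vega, 2), (11, Vega, 23), (11, Vega, 29), (11, Vega, 30)}.
Joining (Customer ⨝ Product) and Sale on pid yields {(1, Atlas, 23, 16, 31), (1, Atlas, 23, 3, 17), (1, Atlas, 23, 35, 4), (1, Atlas, 23, 7, 23), (1, Atlas, 24, 16, 31), (1, Atlas, 24, 3, 17), (1, Atlas, 24, 35, 4), (1, Atlas, 24, 7, 23), (1, Atlas, 32, 16, 31), (1, Atlas, 32, 3, 17), (1, Atlas, 32, 35, 4), (1, Atlas, 32, 7, 23), (1, Atlas, 34, 16, 31), (1, Atlas, 34, 3, 17), (1, Atlas, 34, 35, 4), (1, Atlas, 34, 7, 23), (1, Atlas, 40, 16, 31), (1, Atlas, 40, 3, 17), (1, Atlas, 40, 35, 4), (1, Atlas, 40, 7, 23), (1, Nova, 23, 16, 31), (1, Nova, 23, 3, 17), (1, Nova, 23, 35, 4), (1, Nova, 23, 7, 23), (1, Nova, 24, 16, 31), (1, Nova, 24, 3, 17), (1, Nova, 24, 35, 4), (1, Nova, 24, 7, 23), (1, Nova, 32, 16, 31), (1, Nova, 32, 3, 17), (1, Nova, 32, 35, 4), (1, Nova, 32, 7, 23), (1, Nova, 34, 16, 31), (1, Nova, 34, 3, 17), (1, Nova, 34, 35, 4), (1, Nova, 34, 7, 23), (1, Nova, 40, 16, 31), (1, Nova, 40, 3, 17), (1, Nova, 40, 35, 4), (1, Nova, 40, 7, 23), (11, Beta, 2, 22, 31), (11, Beta, 2, 24, 4), (11, Beta, 23, 22, 31), (11, Beta, 23, 24, 4), (11, Beta, 29, 22, 31), (11, Beta, 29, 24, 4), (11, Beta, 30, 22, 31), (11, Beta, 30, 24, 4), (11, Gamma, 2, 22, 31), (11, Gamma, 2, 24, 4), (11, Gamma, 23, 22, 31), (11, Gamma, 23, 24, 4), (11, Gamma, 29, 22, 31), (11, Gamma, 29, 24, 4), (11, Gamma, 30, 22, 31), (11, Gamma, 30, 24, 4), (11, Vega, 2, 22, 31), (11, Vega, 2, 24, 4), (11, Vega, 23, 22, 31), (11, Vega, 23, 24, 4), (11, Vega, 29, 22, 31), (11, Vega, 29, 24, 4), (11, Vega, 30, 22, 31), (11, Vega, 30, 24, 4)}.
Projecting to price, qty (58 duplicate(s) eliminated): {(16, 31), (22, 31), (24, 4), (3, 17), (35, 4), (7, 23)}
σ[qty != 31]: keep tuples satisfying qty != 31 → {(24, 4), (3, 17), (35, 4), (7, 23)}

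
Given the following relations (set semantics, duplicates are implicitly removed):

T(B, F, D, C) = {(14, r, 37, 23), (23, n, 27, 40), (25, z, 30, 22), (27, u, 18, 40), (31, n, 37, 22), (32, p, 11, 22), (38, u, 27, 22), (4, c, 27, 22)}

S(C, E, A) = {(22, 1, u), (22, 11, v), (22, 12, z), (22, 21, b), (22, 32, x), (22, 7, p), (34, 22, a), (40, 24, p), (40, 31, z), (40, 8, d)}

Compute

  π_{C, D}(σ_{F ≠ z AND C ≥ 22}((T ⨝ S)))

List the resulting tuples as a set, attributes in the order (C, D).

{(22, 11), (22, 27), (22, 37), (40, 18), (40, 27)}

Natural join on C: {(23, n, 27, 40, 24, p), (23, n, 27, 40, 31, z), (23, n, 27, 40, 8, d), (25, z, 30, 22, 1, u), (25, z, 30, 22, 11, v), (25, z, 30, 22, 12, z), (25, z, 30, 22, 21, b), (25, z, 30, 22, 32, x), (25, z, 30, 22, 7, p), (27, u, 18, 40, 24, p), (27, u, 18, 40, 31, z), (27, u, 18, 40, 8, d), (31, n, 37, 22, 1, u), (31, n, 37, 22, 11, v), (31, n, 37, 22, 12, z), (31, n, 37, 22, 21, b), (31, n, 37, 22, 32, x), (31, n, 37, 22, 7, p), (32, p, 11, 22, 1, u), (32, p, 11, 22, 11, v), (32, p, 11, 22, 12, z), (32, p, 11, 22, 21, b), (32, p, 11, 22, 32, x), (32, p, 11, 22, 7, p), (38, u, 27, 22, 1, u), (38, u, 27, 22, 11, v), (38, u, 27, 22, 12, z), (38, u, 27, 22, 21, b), (38, u, 27, 22, 32, x), (38, u, 27, 22, 7, p), (4, c, 27, 22, 1, u), (4, c, 27, 22, 11, v), (4, c, 27, 22, 12, z), (4, c, 27, 22, 21, b), (4, c, 27, 22, 32, x), (4, c, 27, 22, 7, p)}
σ[F ≠ z AND C ≥ 22]: keep tuples satisfying F ≠ z AND C ≥ 22 → {(23, n, 27, 40, 24, p), (23, n, 27, 40, 31, z), (23, n, 27, 40, 8, d), (27, u, 18, 40, 24, p), (27, u, 18, 40, 31, z), (27, u, 18, 40, 8, d), (31, n, 37, 22, 1, u), (31, n, 37, 22, 11, v), (31, n, 37, 22, 12, z), (31, n, 37, 22, 21, b), (31, n, 37, 22, 32, x), (31, n, 37, 22, 7, p), (32, p, 11, 22, 1, u), (32, p, 11, 22, 11, v), (32, p, 11, 22, 12, z), (32, p, 11, 22, 21, b), (32, p, 11, 22, 32, x), (32, p, 11, 22, 7, p), (38, u, 27, 22, 1, u), (38, u, 27, 22, 11, v), (38, u, 27, 22, 12, z), (38, u, 27, 22, 21, b), (38, u, 27, 22, 32, x), (38, u, 27, 22, 7, p), (4, c, 27, 22, 1, u), (4, c, 27, 22, 11, v), (4, c, 27, 22, 12, z), (4, c, 27, 22, 21, b), (4, c, 27, 22, 32, x), (4, c, 27, 22, 7, p)}
π_{C, D} gives {(22, 11), (22, 27), (22, 37), (40, 18), (40, 27)} (25 duplicate(s) eliminated).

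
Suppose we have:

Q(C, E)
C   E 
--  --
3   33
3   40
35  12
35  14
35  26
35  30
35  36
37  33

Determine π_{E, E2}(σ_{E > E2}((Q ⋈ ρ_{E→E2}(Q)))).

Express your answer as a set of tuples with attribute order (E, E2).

{(14, 12), (26, 12), (26, 14), (30, 12), (30, 14), (30, 26), (36, 12), (36, 14), (36, 26), (36, 30), (40, 33)}

ρ[E→E2]: schema becomes (C, E2); tuples unchanged.
Joining Q and ρ_{E→E2}(Q) on C yields {(3, 33, 33), (3, 33, 40), (3, 40, 33), (3, 40, 40), (35, 12, 12), (35, 12, 14), (35, 12, 26), (35, 12, 30), (35, 12, 36), (35, 14, 12), (35, 14, 14), (35, 14, 26), (35, 14, 30), (35, 14, 36), (35, 26, 12), (35, 26, 14), (35, 26, 26), (35, 26, 30), (35, 26, 36), (35, 30, 12), (35, 30, 14), (35, 30, 26), (35, 30, 30), (35, 30, 36), (35, 36, 12), (35, 36, 14), (35, 36, 26), (35, 36, 30), (35, 36, 36), (37, 33, 33)}.
Filtering on E > E2 leaves {(3, 40, 33), (35, 14, 12), (35, 26, 12), (35, 26, 14), (35, 30, 12), (35, 30, 14), (35, 30, 26), (35, 36, 12), (35, 36, 14), (35, 36, 26), (35, 36, 30)}.
π_{E, E2} gives {(14, 12), (26, 12), (26, 14), (30, 12), (30, 14), (30, 26), (36, 12), (36, 14), (36, 26), (36, 30), (40, 33)}.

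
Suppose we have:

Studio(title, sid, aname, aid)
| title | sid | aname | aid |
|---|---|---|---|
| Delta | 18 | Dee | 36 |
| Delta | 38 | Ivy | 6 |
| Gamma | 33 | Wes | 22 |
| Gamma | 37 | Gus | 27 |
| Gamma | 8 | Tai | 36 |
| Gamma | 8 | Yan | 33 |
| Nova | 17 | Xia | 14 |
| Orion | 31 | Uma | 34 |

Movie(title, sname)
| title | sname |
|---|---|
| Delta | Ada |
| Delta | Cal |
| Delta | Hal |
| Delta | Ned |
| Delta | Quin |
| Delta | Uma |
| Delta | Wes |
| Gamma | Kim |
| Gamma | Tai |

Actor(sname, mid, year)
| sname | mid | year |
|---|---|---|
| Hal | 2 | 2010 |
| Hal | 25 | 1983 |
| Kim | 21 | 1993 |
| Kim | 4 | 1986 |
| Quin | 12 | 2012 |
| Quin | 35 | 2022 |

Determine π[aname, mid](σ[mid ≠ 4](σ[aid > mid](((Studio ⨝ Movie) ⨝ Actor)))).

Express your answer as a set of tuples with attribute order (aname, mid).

Natural join on title: {(Delta, 18, Dee, 36, Ada), (Delta, 18, Dee, 36, Cal), (Delta, 18, Dee, 36, Hal), (Delta, 18, Dee, 36, Ned), (Delta, 18, Dee, 36, Quin), (Delta, 18, Dee, 36, Uma), (Delta, 18, Dee, 36, Wes), (Delta, 38, Ivy, 6, Ada), (Delta, 38, Ivy, 6, Cal), (Delta, 38, Ivy, 6, Hal), (Delta, 38, Ivy, 6, Ned), (Delta, 38, Ivy, 6, Quin), (Delta, 38, Ivy, 6, Uma), (Delta, 38, Ivy, 6, Wes), (Gamma, 33, Wes, 22, Kim), (Gamma, 33, Wes, 22, Tai), (Gamma, 37, Gus, 27, Kim), (Gamma, 37, Gus, 27, Tai), (Gamma, 8, Tai, 36, Kim), (Gamma, 8, Tai, 36, Tai), (Gamma, 8, Yan, 33, Kim), (Gamma, 8, Yan, 33, Tai)}
Natural join on sname: {(Delta, 18, Dee, 36, Hal, 2, 2010), (Delta, 18, Dee, 36, Hal, 25, 1983), (Delta, 18, Dee, 36, Quin, 12, 2012), (Delta, 18, Dee, 36, Quin, 35, 2022), (Delta, 38, Ivy, 6, Hal, 2, 2010), (Delta, 38, Ivy, 6, Hal, 25, 1983), (Delta, 38, Ivy, 6, Quin, 12, 2012), (Delta, 38, Ivy, 6, Quin, 35, 2022), (Gamma, 33, Wes, 22, Kim, 21, 1993), (Gamma, 33, Wes, 22, Kim, 4, 1986), (Gamma, 37, Gus, 27, Kim, 21, 1993), (Gamma, 37, Gus, 27, Kim, 4, 1986), (Gamma, 8, Tai, 36, Kim, 21, 1993), (Gamma, 8, Tai, 36, Kim, 4, 1986), (Gamma, 8, Yan, 33, Kim, 21, 1993), (Gamma, 8, Yan, 33, Kim, 4, 1986)}
Apply σ_{aid > mid}; surviving tuples: {(Delta, 18, Dee, 36, Hal, 2, 2010), (Delta, 18, Dee, 36, Hal, 25, 1983), (Delta, 18, Dee, 36, Quin, 12, 2012), (Delta, 18, Dee, 36, Quin, 35, 2022), (Delta, 38, Ivy, 6, Hal, 2, 2010), (Gamma, 33, Wes, 22, Kim, 21, 1993), (Gamma, 33, Wes, 22, Kim, 4, 1986), (Gamma, 37, Gus, 27, Kim, 21, 1993), (Gamma, 37, Gus, 27, Kim, 4, 1986), (Gamma, 8, Tai, 36, Kim, 21, 1993), (Gamma, 8, Tai, 36, Kim, 4, 1986), (Gamma, 8, Yan, 33, Kim, 21, 1993), (Gamma, 8, Yan, 33, Kim, 4, 1986)}
Apply σ_{mid ≠ 4}; surviving tuples: {(Delta, 18, Dee, 36, Hal, 2, 2010), (Delta, 18, Dee, 36, Hal, 25, 1983), (Delta, 18, Dee, 36, Quin, 12, 2012), (Delta, 18, Dee, 36, Quin, 35, 2022), (Delta, 38, Ivy, 6, Hal, 2, 2010), (Gamma, 33, Wes, 22, Kim, 21, 1993), (Gamma, 37, Gus, 27, Kim, 21, 1993), (Gamma, 8, Tai, 36, Kim, 21, 1993), (Gamma, 8, Yan, 33, Kim, 21, 1993)}
Projecting to aname, mid: {(Dee, 12), (Dee, 2), (Dee, 25), (Dee, 35), (Gus, 21), (Ivy, 2), (Tai, 21), (Wes, 21), (Yan, 21)}

{(Dee, 12), (Dee, 2), (Dee, 25), (Dee, 35), (Gus, 21), (Ivy, 2), (Tai, 21), (Wes, 21), (Yan, 21)}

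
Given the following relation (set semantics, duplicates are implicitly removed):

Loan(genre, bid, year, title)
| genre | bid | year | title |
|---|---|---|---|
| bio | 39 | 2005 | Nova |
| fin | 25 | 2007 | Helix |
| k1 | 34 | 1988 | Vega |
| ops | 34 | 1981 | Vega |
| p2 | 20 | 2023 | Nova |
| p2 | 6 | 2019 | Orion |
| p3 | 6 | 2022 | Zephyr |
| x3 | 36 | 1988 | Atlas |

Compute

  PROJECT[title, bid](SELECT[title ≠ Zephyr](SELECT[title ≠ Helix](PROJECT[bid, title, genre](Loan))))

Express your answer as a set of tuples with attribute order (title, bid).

{(Atlas, 36), (Nova, 20), (Nova, 39), (Orion, 6), (Vega, 34)}

Keep only column(s) bid, title, genre: {(20, Nova, p2), (25, Helix, fin), (34, Vega, k1), (34, Vega, ops), (36, Atlas, x3), (39, Nova, bio), (6, Orion, p2), (6, Zephyr, p3)}
Apply σ_{title ≠ Helix}; surviving tuples: {(20, Nova, p2), (34, Vega, k1), (34, Vega, ops), (36, Atlas, x3), (39, Nova, bio), (6, Orion, p2), (6, Zephyr, p3)}
Apply σ_{title ≠ Zephyr}; surviving tuples: {(20, Nova, p2), (34, Vega, k1), (34, Vega, ops), (36, Atlas, x3), (39, Nova, bio), (6, Orion, p2)}
Keep only column(s) title, bid (1 duplicate(s) eliminated): {(Atlas, 36), (Nova, 20), (Nova, 39), (Orion, 6), (Vega, 34)}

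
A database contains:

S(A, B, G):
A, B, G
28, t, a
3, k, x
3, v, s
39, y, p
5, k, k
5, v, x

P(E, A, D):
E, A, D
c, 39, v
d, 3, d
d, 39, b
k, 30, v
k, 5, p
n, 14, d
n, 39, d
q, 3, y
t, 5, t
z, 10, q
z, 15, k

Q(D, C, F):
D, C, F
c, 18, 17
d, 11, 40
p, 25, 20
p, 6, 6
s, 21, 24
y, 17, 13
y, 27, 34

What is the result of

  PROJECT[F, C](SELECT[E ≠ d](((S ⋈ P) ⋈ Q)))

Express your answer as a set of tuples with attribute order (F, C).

S ⋈ P (natural join on A): {(3, k, x, d, d), (3, k, x, q, y), (3, v, s, d, d), (3, v, s, q, y), (39, y, p, c, v), (39, y, p, d, b), (39, y, p, n, d), (5, k, k, k, p), (5, k, k, t, t), (5, v, x, k, p), (5, v, x, t, t)}
(S ⋈ P) ⋈ Q (natural join on D): {(3, k, x, d, d, 11, 40), (3, k, x, q, y, 17, 13), (3, k, x, q, y, 27, 34), (3, v, s, d, d, 11, 40), (3, v, s, q, y, 17, 13), (3, v, s, q, y, 27, 34), (39, y, p, n, d, 11, 40), (5, k, k, k, p, 25, 20), (5, k, k, k, p, 6, 6), (5, v, x, k, p, 25, 20), (5, v, x, k, p, 6, 6)}
Selection E ≠ d: {(3, k, x, q, y, 17, 13), (3, k, x, q, y, 27, 34), (3, v, s, q, y, 17, 13), (3, v, s, q, y, 27, 34), (39, y, p, n, d, 11, 40), (5, k, k, k, p, 25, 20), (5, k, k, k, p, 6, 6), (5, v, x, k, p, 25, 20), (5, v, x, k, p, 6, 6)}
π[F, C]: project onto (F, C) (4 duplicate(s) eliminated) → {(13, 17), (20, 25), (34, 27), (40, 11), (6, 6)}

{(13, 17), (20, 25), (34, 27), (40, 11), (6, 6)}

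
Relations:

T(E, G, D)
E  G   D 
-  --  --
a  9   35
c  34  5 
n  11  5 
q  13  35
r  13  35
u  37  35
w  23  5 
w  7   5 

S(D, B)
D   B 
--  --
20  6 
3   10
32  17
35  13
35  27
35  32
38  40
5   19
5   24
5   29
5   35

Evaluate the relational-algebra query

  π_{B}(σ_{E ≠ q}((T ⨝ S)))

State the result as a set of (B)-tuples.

{13, 19, 24, 27, 29, 32, 35}

T ⋈ S (natural join on D): {(a, 9, 35, 13), (a, 9, 35, 27), (a, 9, 35, 32), (c, 34, 5, 19), (c, 34, 5, 24), (c, 34, 5, 29), (c, 34, 5, 35), (n, 11, 5, 19), (n, 11, 5, 24), (n, 11, 5, 29), (n, 11, 5, 35), (q, 13, 35, 13), (q, 13, 35, 27), (q, 13, 35, 32), (r, 13, 35, 13), (r, 13, 35, 27), (r, 13, 35, 32), (u, 37, 35, 13), (u, 37, 35, 27), (u, 37, 35, 32), (w, 23, 5, 19), (w, 23, 5, 24), (w, 23, 5, 29), (w, 23, 5, 35), (w, 7, 5, 19), (w, 7, 5, 24), (w, 7, 5, 29), (w, 7, 5, 35)}
Apply σ_{E ≠ q}; surviving tuples: {(a, 9, 35, 13), (a, 9, 35, 27), (a, 9, 35, 32), (c, 34, 5, 19), (c, 34, 5, 24), (c, 34, 5, 29), (c, 34, 5, 35), (n, 11, 5, 19), (n, 11, 5, 24), (n, 11, 5, 29), (n, 11, 5, 35), (r, 13, 35, 13), (r, 13, 35, 27), (r, 13, 35, 32), (u, 37, 35, 13), (u, 37, 35, 27), (u, 37, 35, 32), (w, 23, 5, 19), (w, 23, 5, 24), (w, 23, 5, 29), (w, 23, 5, 35), (w, 7, 5, 19), (w, 7, 5, 24), (w, 7, 5, 29), (w, 7, 5, 35)}
Keep only column(s) B (18 duplicate(s) eliminated): {13, 19, 24, 27, 29, 32, 35}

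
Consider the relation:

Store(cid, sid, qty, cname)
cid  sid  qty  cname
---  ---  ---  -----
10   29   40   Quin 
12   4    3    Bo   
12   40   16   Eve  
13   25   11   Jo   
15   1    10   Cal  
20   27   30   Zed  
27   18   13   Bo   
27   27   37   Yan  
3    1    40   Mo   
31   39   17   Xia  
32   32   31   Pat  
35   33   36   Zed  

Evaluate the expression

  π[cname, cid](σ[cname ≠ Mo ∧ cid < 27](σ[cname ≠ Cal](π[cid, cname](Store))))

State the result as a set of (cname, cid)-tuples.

{(Bo, 12), (Eve, 12), (Jo, 13), (Quin, 10), (Zed, 20)}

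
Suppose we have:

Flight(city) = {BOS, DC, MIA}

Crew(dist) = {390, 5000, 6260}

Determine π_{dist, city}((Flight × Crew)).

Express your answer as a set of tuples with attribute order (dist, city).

{(390, BOS), (390, DC), (390, MIA), (5000, BOS), (5000, DC), (5000, MIA), (6260, BOS), (6260, DC), (6260, MIA)}

Flight × Crew: Cartesian product, 3·3 = 9 tuples over (city, dist).
Projecting to dist, city: {(390, BOS), (390, DC), (390, MIA), (5000, BOS), (5000, DC), (5000, MIA), (6260, BOS), (6260, DC), (6260, MIA)}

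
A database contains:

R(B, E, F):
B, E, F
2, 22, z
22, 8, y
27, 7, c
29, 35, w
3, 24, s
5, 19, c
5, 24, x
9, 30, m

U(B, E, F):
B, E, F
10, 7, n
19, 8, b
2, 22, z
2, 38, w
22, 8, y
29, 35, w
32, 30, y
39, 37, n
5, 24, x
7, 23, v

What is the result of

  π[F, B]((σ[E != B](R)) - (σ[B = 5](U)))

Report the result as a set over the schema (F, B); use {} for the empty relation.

{(c, 27), (c, 5), (m, 9), (s, 3), (w, 29), (y, 22), (z, 2)}

Selection E != B: {(2, 22, z), (22, 8, y), (27, 7, c), (29, 35, w), (3, 24, s), (5, 19, c), (5, 24, x), (9, 30, m)}
Selection B = 5: {(5, 24, x)}
Set difference of the two operands is {(2, 22, z), (22, 8, y), (27, 7, c), (29, 35, w), (3, 24, s), (5, 19, c), (9, 30, m)}.
π_{F, B} gives {(c, 27), (c, 5), (m, 9), (s, 3), (w, 29), (y, 22), (z, 2)}.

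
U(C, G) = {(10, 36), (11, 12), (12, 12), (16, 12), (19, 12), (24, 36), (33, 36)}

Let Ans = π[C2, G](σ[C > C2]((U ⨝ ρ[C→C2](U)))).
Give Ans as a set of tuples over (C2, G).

{(10, 36), (11, 12), (12, 12), (16, 12), (24, 36)}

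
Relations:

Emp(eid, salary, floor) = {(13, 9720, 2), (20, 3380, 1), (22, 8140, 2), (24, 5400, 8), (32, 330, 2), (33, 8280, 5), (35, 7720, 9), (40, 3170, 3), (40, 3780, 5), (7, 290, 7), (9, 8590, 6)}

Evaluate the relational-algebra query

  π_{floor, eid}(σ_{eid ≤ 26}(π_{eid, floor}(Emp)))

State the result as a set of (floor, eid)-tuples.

{(1, 20), (2, 13), (2, 22), (6, 9), (7, 7), (8, 24)}

π_{eid, floor} gives {(13, 2), (20, 1), (22, 2), (24, 8), (32, 2), (33, 5), (35, 9), (40, 3), (40, 5), (7, 7), (9, 6)}.
Selection eid ≤ 26: {(13, 2), (20, 1), (22, 2), (24, 8), (7, 7), (9, 6)}
π_{floor, eid} gives {(1, 20), (2, 13), (2, 22), (6, 9), (7, 7), (8, 24)}.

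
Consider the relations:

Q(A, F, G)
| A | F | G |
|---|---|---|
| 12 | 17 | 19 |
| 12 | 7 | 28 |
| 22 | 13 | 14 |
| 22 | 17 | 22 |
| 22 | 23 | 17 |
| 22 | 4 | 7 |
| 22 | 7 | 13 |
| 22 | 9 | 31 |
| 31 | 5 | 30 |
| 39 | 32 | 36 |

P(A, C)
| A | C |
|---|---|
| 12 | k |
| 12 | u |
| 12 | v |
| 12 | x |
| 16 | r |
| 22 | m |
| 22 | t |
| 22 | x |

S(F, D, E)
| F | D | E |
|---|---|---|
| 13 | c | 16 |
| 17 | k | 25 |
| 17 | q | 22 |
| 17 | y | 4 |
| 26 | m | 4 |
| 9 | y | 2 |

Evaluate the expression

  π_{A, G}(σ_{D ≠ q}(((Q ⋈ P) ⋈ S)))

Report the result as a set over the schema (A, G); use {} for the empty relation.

{(12, 19), (22, 14), (22, 22), (22, 31)}

Natural join on A: {(12, 17, 19, k), (12, 17, 19, u), (12, 17, 19, v), (12, 17, 19, x), (12, 7, 28, k), (12, 7, 28, u), (12, 7, 28, v), (12, 7, 28, x), (22, 13, 14, m), (22, 13, 14, t), (22, 13, 14, x), (22, 17, 22, m), (22, 17, 22, t), (22, 17, 22, x), (22, 23, 17, m), (22, 23, 17, t), (22, 23, 17, x), (22, 4, 7, m), (22, 4, 7, t), (22, 4, 7, x), (22, 7, 13, m), (22, 7, 13, t), (22, 7, 13, x), (22, 9, 31, m), (22, 9, 31, t), (22, 9, 31, x)}
Natural join on F: {(12, 17, 19, k, k, 25), (12, 17, 19, k, q, 22), (12, 17, 19, k, y, 4), (12, 17, 19, u, k, 25), (12, 17, 19, u, q, 22), (12, 17, 19, u, y, 4), (12, 17, 19, v, k, 25), (12, 17, 19, v, q, 22), (12, 17, 19, v, y, 4), (12, 17, 19, x, k, 25), (12, 17, 19, x, q, 22), (12, 17, 19, x, y, 4), (22, 13, 14, m, c, 16), (22, 13, 14, t, c, 16), (22, 13, 14, x, c, 16), (22, 17, 22, m, k, 25), (22, 17, 22, m, q, 22), (22, 17, 22, m, y, 4), (22, 17, 22, t, k, 25), (22, 17, 22, t, q, 22), (22, 17, 22, t, y, 4), (22, 17, 22, x, k, 25), (22, 17, 22, x, q, 22), (22, 17, 22, x, y, 4), (22, 9, 31, m, y, 2), (22, 9, 31, t, y, 2), (22, 9, 31, x, y, 2)}
Filtering on D ≠ q leaves {(12, 17, 19, k, k, 25), (12, 17, 19, k, y, 4), (12, 17, 19, u, k, 25), (12, 17, 19, u, y, 4), (12, 17, 19, v, k, 25), (12, 17, 19, v, y, 4), (12, 17, 19, x, k, 25), (12, 17, 19, x, y, 4), (22, 13, 14, m, c, 16), (22, 13, 14, t, c, 16), (22, 13, 14, x, c, 16), (22, 17, 22, m, k, 25), (22, 17, 22, m, y, 4), (22, 17, 22, t, k, 25), (22, 17, 22, t, y, 4), (22, 17, 22, x, k, 25), (22, 17, 22, x, y, 4), (22, 9, 31, m, y, 2), (22, 9, 31, t, y, 2), (22, 9, 31, x, y, 2)}.
Keep only column(s) A, G (16 duplicate(s) eliminated): {(12, 19), (22, 14), (22, 22), (22, 31)}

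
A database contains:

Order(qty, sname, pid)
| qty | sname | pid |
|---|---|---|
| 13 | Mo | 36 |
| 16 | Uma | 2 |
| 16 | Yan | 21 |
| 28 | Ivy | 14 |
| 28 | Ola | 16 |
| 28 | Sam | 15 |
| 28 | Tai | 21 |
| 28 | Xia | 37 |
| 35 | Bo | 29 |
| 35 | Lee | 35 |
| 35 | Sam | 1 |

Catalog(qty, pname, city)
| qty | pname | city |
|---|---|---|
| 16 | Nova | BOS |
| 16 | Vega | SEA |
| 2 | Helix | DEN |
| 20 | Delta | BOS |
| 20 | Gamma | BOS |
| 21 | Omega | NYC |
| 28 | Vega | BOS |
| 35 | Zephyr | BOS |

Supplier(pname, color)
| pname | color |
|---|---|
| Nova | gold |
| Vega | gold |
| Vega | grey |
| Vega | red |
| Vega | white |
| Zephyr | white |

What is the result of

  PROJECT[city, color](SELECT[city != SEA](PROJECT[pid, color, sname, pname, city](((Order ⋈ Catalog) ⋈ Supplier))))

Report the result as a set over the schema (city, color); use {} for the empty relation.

{(BOS, gold), (BOS, grey), (BOS, red), (BOS, white)}

Joining Order and Catalog on qty yields {(16, Uma, 2, Nova, BOS), (16, Uma, 2, Vega, SEA), (16, Yan, 21, Nova, BOS), (16, Yan, 21, Vega, SEA), (28, Ivy, 14, Vega, BOS), (28, Ola, 16, Vega, BOS), (28, Sam, 15, Vega, BOS), (28, Tai, 21, Vega, BOS), (28, Xia, 37, Vega, BOS), (35, Bo, 29, Zephyr, BOS), (35, Lee, 35, Zephyr, BOS), (35, Sam, 1, Zephyr, BOS)}.
Joining (Order ⋈ Catalog) and Supplier on pname yields {(16, Uma, 2, Nova, BOS, gold), (16, Uma, 2, Vega, SEA, gold), (16, Uma, 2, Vega, SEA, grey), (16, Uma, 2, Vega, SEA, red), (16, Uma, 2, Vega, SEA, white), (16, Yan, 21, Nova, BOS, gold), (16, Yan, 21, Vega, SEA, gold), (16, Yan, 21, Vega, SEA, grey), (16, Yan, 21, Vega, SEA, red), (16, Yan, 21, Vega, SEA, white), (28, Ivy, 14, Vega, BOS, gold), (28, Ivy, 14, Vega, BOS, grey), (28, Ivy, 14, Vega, BOS, red), (28, Ivy, 14, Vega, BOS, white), (28, Ola, 16, Vega, BOS, gold), (28, Ola, 16, Vega, BOS, grey), (28, Ola, 16, Vega, BOS, red), (28, Ola, 16, Vega, BOS, white), (28, Sam, 15, Vega, BOS, gold), (28, Sam, 15, Vega, BOS, grey), (28, Sam, 15, Vega, BOS, red), (28, Sam, 15, Vega, BOS, white), (28, Tai, 21, Vega, BOS, gold), (28, Tai, 21, Vega, BOS, grey), (28, Tai, 21, Vega, BOS, red), (28, Tai, 21, Vega, BOS, white), (28, Xia, 37, Vega, BOS, gold), (28, Xia, 37, Vega, BOS, grey), (28, Xia, 37, Vega, BOS, red), (28, Xia, 37, Vega, BOS, white), (35, Bo, 29, Zephyr, BOS, white), (35, Lee, 35, Zephyr, BOS, white), (35, Sam, 1, Zephyr, BOS, white)}.
Projecting to pid, color, sname, pname, city: {(1, white, Sam, Zephyr, BOS), (14, gold, Ivy, Vega, BOS), (14, grey, Ivy, Vega, BOS), (14, red, Ivy, Vega, BOS), (14, white, Ivy, Vega, BOS), (15, gold, Sam, Vega, BOS), (15, grey, Sam, Vega, BOS), (15, red, Sam, Vega, BOS), (15, white, Sam, Vega, BOS), (16, gold, Ola, Vega, BOS), (16, grey, Ola, Vega, BOS), (16, red, Ola, Vega, BOS), (16, white, Ola, Vega, BOS), (2, gold, Uma, Nova, BOS), (2, gold, Uma, Vega, SEA), (2, grey, Uma, Vega, SEA), (2, red, Uma, Vega, SEA), (2, white, Uma, Vega, SEA), (21, gold, Tai, Vega, BOS), (21, gold, Yan, Nova, BOS), (21, gold, Yan, Vega, SEA), (21, grey, Tai, Vega, BOS), (21, grey, Yan, Vega, SEA), (21, red, Tai, Vega, BOS), (21, red, Yan, Vega, SEA), (21, white, Tai, Vega, BOS), (21, white, Yan, Vega, SEA), (29, white, Bo, Zephyr, BOS), (35, white, Lee, Zephyr, BOS), (37, gold, Xia, Vega, BOS), (37, grey, Xia, Vega, BOS), (37, red, Xia, Vega, BOS), (37, white, Xia, Vega, BOS)}
Apply σ_{city != SEA}; surviving tuples: {(1, white, Sam, Zephyr, BOS), (14, gold, Ivy, Vega, BOS), (14, grey, Ivy, Vega, BOS), (14, red, Ivy, Vega, BOS), (14, white, Ivy, Vega, BOS), (15, gold, Sam, Vega, BOS), (15, grey, Sam, Vega, BOS), (15, red, Sam, Vega, BOS), (15, white, Sam, Vega, BOS), (16, gold, Ola, Vega, BOS), (16, grey, Ola, Vega, BOS), (16, red, Ola, Vega, BOS), (16, white, Ola, Vega, BOS), (2, gold, Uma, Nova, BOS), (21, gold, Tai, Vega, BOS), (21, gold, Yan, Nova, BOS), (21, grey, Tai, Vega, BOS), (21, red, Tai, Vega, BOS), (21, white, Tai, Vega, BOS), (29, white, Bo, Zephyr, BOS), (35, white, Lee, Zephyr, BOS), (37, gold, Xia, Vega, BOS), (37, grey, Xia, Vega, BOS), (37, red, Xia, Vega, BOS), (37, white, Xia, Vega, BOS)}
Projecting to city, color (21 duplicate(s) eliminated): {(BOS, gold), (BOS, grey), (BOS, red), (BOS, white)}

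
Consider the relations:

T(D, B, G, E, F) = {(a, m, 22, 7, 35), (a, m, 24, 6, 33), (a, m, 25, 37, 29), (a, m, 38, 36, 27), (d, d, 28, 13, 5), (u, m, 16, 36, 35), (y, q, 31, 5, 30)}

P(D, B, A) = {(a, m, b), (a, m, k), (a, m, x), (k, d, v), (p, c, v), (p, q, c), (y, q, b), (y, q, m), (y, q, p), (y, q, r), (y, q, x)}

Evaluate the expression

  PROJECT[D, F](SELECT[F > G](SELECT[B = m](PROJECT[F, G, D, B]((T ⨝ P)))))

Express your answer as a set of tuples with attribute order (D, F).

T ⋈ P (natural join on D, B): {(a, m, 22, 7, 35, b), (a, m, 22, 7, 35, k), (a, m, 22, 7, 35, x), (a, m, 24, 6, 33, b), (a, m, 24, 6, 33, k), (a, m, 24, 6, 33, x), (a, m, 25, 37, 29, b), (a, m, 25, 37, 29, k), (a, m, 25, 37, 29, x), (a, m, 38, 36, 27, b), (a, m, 38, 36, 27, k), (a, m, 38, 36, 27, x), (y, q, 31, 5, 30, b), (y, q, 31, 5, 30, m), (y, q, 31, 5, 30, p), (y, q, 31, 5, 30, r), (y, q, 31, 5, 30, x)}
Keep only column(s) F, G, D, B (12 duplicate(s) eliminated): {(27, 38, a, m), (29, 25, a, m), (30, 31, y, q), (33, 24, a, m), (35, 22, a, m)}
Filtering on B = m leaves {(27, 38, a, m), (29, 25, a, m), (33, 24, a, m), (35, 22, a, m)}.
Filtering on F > G leaves {(29, 25, a, m), (33, 24, a, m), (35, 22, a, m)}.
Keep only column(s) D, F: {(a, 29), (a, 33), (a, 35)}

{(a, 29), (a, 33), (a, 35)}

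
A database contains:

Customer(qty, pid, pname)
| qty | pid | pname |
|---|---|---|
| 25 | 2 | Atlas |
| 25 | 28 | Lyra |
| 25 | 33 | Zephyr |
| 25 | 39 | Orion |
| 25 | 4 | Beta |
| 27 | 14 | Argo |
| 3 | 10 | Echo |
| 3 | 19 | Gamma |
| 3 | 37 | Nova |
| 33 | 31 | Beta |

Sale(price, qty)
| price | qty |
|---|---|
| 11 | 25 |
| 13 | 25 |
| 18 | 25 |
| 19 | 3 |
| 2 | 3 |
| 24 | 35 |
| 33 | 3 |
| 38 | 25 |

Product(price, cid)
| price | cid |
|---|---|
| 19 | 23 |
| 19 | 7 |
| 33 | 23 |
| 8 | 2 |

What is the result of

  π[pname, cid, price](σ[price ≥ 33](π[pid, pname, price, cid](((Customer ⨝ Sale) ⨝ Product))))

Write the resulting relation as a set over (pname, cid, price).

Customer ⋈ Sale (natural join on qty): {(25, 2, Atlas, 11), (25, 2, Atlas, 13), (25, 2, Atlas, 18), (25, 2, Atlas, 38), (25, 28, Lyra, 11), (25, 28, Lyra, 13), (25, 28, Lyra, 18), (25, 28, Lyra, 38), (25, 33, Zephyr, 11), (25, 33, Zephyr, 13), (25, 33, Zephyr, 18), (25, 33, Zephyr, 38), (25, 39, Orion, 11), (25, 39, Orion, 13), (25, 39, Orion, 18), (25, 39, Orion, 38), (25, 4, Beta, 11), (25, 4, Beta, 13), (25, 4, Beta, 18), (25, 4, Beta, 38), (3, 10, Echo, 19), (3, 10, Echo, 2), (3, 10, Echo, 33), (3, 19, Gamma, 19), (3, 19, Gamma, 2), (3, 19, Gamma, 33), (3, 37, Nova, 19), (3, 37, Nova, 2), (3, 37, Nova, 33)}
(Customer ⨝ Sale) ⋈ Product (natural join on price): {(3, 10, Echo, 19, 23), (3, 10, Echo, 19, 7), (3, 10, Echo, 33, 23), (3, 19, Gamma, 19, 23), (3, 19, Gamma, 19, 7), (3, 19, Gamma, 33, 23), (3, 37, Nova, 19, 23), (3, 37, Nova, 19, 7), (3, 37, Nova, 33, 23)}
π[pid, pname, price, cid]: project onto (pid, pname, price, cid) → {(10, Echo, 19, 23), (10, Echo, 19, 7), (10, Echo, 33, 23), (19, Gamma, 19, 23), (19, Gamma, 19, 7), (19, Gamma, 33, 23), (37, Nova, 19, 23), (37, Nova, 19, 7), (37, Nova, 33, 23)}
Selection price ≥ 33: {(10, Echo, 33, 23), (19, Gamma, 33, 23), (37, Nova, 33, 23)}
π[pname, cid, price]: project onto (pname, cid, price) → {(Echo, 23, 33), (Gamma, 23, 33), (Nova, 23, 33)}

{(Echo, 23, 33), (Gamma, 23, 33), (Nova, 23, 33)}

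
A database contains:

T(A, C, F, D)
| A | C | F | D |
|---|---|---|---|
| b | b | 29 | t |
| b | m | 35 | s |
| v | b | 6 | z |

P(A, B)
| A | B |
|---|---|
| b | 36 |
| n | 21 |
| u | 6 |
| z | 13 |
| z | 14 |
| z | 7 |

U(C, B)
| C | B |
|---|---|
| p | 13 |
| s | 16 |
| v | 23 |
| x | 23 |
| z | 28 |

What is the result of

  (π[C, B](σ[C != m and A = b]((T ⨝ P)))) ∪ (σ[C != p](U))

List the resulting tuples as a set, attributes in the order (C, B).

Joining T and P on A yields {(b, b, 29, t, 36), (b, m, 35, s, 36)}.
Apply σ_{C != m and A = b}; surviving tuples: {(b, b, 29, t, 36)}
Projecting to C, B: {(b, 36)}
Apply σ_{C != p}; surviving tuples: {(s, 16), (v, 23), (x, 23), (z, 28)}
Union: {(b, 36)} with {(s, 16), (v, 23), (x, 23), (z, 28)} → {(b, 36), (s, 16), (v, 23), (x, 23), (z, 28)}

{(b, 36), (s, 16), (v, 23), (x, 23), (z, 28)}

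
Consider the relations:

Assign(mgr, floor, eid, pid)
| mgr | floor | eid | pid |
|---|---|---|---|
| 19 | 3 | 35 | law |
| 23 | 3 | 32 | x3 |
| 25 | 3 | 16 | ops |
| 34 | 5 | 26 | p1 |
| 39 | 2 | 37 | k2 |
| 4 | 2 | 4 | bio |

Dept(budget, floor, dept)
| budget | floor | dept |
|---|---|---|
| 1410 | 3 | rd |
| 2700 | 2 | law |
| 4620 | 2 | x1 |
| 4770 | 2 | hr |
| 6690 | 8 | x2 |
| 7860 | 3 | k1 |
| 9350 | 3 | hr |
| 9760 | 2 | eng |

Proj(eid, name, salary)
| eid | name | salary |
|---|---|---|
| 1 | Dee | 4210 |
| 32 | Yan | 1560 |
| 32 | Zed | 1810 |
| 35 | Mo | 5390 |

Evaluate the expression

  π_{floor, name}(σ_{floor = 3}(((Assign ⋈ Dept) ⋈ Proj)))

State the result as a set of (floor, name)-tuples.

Assign ⋈ Dept (natural join on floor): {(19, 3, 35, law, 1410, rd), (19, 3, 35, law, 7860, k1), (19, 3, 35, law, 9350, hr), (23, 3, 32, x3, 1410, rd), (23, 3, 32, x3, 7860, k1), (23, 3, 32, x3, 9350, hr), (25, 3, 16, ops, 1410, rd), (25, 3, 16, ops, 7860, k1), (25, 3, 16, ops, 9350, hr), (39, 2, 37, k2, 2700, law), (39, 2, 37, k2, 4620, x1), (39, 2, 37, k2, 4770, hr), (39, 2, 37, k2, 9760, eng), (4, 2, 4, bio, 2700, law), (4, 2, 4, bio, 4620, x1), (4, 2, 4, bio, 4770, hr), (4, 2, 4, bio, 9760, eng)}
(Assign ⋈ Dept) ⋈ Proj (natural join on eid): {(19, 3, 35, law, 1410, rd, Mo, 5390), (19, 3, 35, law, 7860, k1, Mo, 5390), (19, 3, 35, law, 9350, hr, Mo, 5390), (23, 3, 32, x3, 1410, rd, Yan, 1560), (23, 3, 32, x3, 1410, rd, Zed, 1810), (23, 3, 32, x3, 7860, k1, Yan, 1560), (23, 3, 32, x3, 7860, k1, Zed, 1810), (23, 3, 32, x3, 9350, hr, Yan, 1560), (23, 3, 32, x3, 9350, hr, Zed, 1810)}
Apply σ_{floor = 3}; surviving tuples: {(19, 3, 35, law, 1410, rd, Mo, 5390), (19, 3, 35, law, 7860, k1, Mo, 5390), (19, 3, 35, law, 9350, hr, Mo, 5390), (23, 3, 32, x3, 1410, rd, Yan, 1560), (23, 3, 32, x3, 1410, rd, Zed, 1810), (23, 3, 32, x3, 7860, k1, Yan, 1560), (23, 3, 32, x3, 7860, k1, Zed, 1810), (23, 3, 32, x3, 9350, hr, Yan, 1560), (23, 3, 32, x3, 9350, hr, Zed, 1810)}
Keep only column(s) floor, name (6 duplicate(s) eliminated): {(3, Mo), (3, Yan), (3, Zed)}

{(3, Mo), (3, Yan), (3, Zed)}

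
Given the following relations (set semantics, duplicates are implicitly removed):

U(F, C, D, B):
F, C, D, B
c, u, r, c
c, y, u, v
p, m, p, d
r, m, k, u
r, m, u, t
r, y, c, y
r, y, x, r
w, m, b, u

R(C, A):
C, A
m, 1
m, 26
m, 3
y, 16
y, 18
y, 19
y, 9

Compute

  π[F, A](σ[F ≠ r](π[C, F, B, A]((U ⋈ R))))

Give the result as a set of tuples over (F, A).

Natural join on C: {(c, y, u, v, 16), (c, y, u, v, 18), (c, y, u, v, 19), (c, y, u, v, 9), (p, m, p, d, 1), (p, m, p, d, 26), (p, m, p, d, 3), (r, m, k, u, 1), (r, m, k, u, 26), (r, m, k, u, 3), (r, m, u, t, 1), (r, m, u, t, 26), (r, m, u, t, 3), (r, y, c, y, 16), (r, y, c, y, 18), (r, y, c, y, 19), (r, y, c, y, 9), (r, y, x, r, 16), (r, y, x, r, 18), (r, y, x, r, 19), (r, y, x, r, 9), (w, m, b, u, 1), (w, m, b, u, 26), (w, m, b, u, 3)}
Projecting to C, F, B, A: {(m, p, d, 1), (m, p, d, 26), (m, p, d, 3), (m, r, t, 1), (m, r, t, 26), (m, r, t, 3), (m, r, u, 1), (m, r, u, 26), (m, r, u, 3), (m, w, u, 1), (m, w, u, 26), (m, w, u, 3), (y, c, v, 16), (y, c, v, 18), (y, c, v, 19), (y, c, v, 9), (y, r, r, 16), (y, r, r, 18), (y, r, r, 19), (y, r, r, 9), (y, r, y, 16), (y, r, y, 18), (y, r, y, 19), (y, r, y, 9)}
Apply σ_{F ≠ r}; surviving tuples: {(m, p, d, 1), (m, p, d, 26), (m, p, d, 3), (m, w, u, 1), (m, w, u, 26), (m, w, u, 3), (y, c, v, 16), (y, c, v, 18), (y, c, v, 19), (y, c, v, 9)}
Projecting to F, A: {(c, 16), (c, 18), (c, 19), (c, 9), (p, 1), (p, 26), (p, 3), (w, 1), (w, 26), (w, 3)}

{(c, 16), (c, 18), (c, 19), (c, 9), (p, 1), (p, 26), (p, 3), (w, 1), (w, 26), (w, 3)}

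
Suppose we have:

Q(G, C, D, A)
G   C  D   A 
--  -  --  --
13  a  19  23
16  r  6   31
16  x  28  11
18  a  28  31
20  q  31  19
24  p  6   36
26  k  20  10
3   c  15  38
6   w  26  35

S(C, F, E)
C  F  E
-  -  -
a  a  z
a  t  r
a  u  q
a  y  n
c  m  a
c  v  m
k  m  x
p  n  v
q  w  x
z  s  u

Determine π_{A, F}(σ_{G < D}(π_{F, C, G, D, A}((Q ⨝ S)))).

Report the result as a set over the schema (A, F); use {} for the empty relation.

Q ⋈ S (natural join on C): {(13, a, 19, 23, a, z), (13, a, 19, 23, t, r), (13, a, 19, 23, u, q), (13, a, 19, 23, y, n), (18, a, 28, 31, a, z), (18, a, 28, 31, t, r), (18, a, 28, 31, u, q), (18, a, 28, 31, y, n), (20, q, 31, 19, w, x), (24, p, 6, 36, n, v), (26, k, 20, 10, m, x), (3, c, 15, 38, m, a), (3, c, 15, 38, v, m)}
π_{F, C, G, D, A} gives {(a, a, 13, 19, 23), (a, a, 18, 28, 31), (m, c, 3, 15, 38), (m, k, 26, 20, 10), (n, p, 24, 6, 36), (t, a, 13, 19, 23), (t, a, 18, 28, 31), (u, a, 13, 19, 23), (u, a, 18, 28, 31), (v, c, 3, 15, 38), (w, q, 20, 31, 19), (y, a, 13, 19, 23), (y, a, 18, 28, 31)}.
Apply σ_{G < D}; surviving tuples: {(a, a, 13, 19, 23), (a, a, 18, 28, 31), (m, c, 3, 15, 38), (t, a, 13, 19, 23), (t, a, 18, 28, 31), (u, a, 13, 19, 23), (u, a, 18, 28, 31), (v, c, 3, 15, 38), (w, q, 20, 31, 19), (y, a, 13, 19, 23), (y, a, 18, 28, 31)}
π_{A, F} gives {(19, w), (23, a), (23, t), (23, u), (23, y), (31, a), (31, t), (31, u), (31, y), (38, m), (38, v)}.

{(19, w), (23, a), (23, t), (23, u), (23, y), (31, a), (31, t), (31, u), (31, y), (38, m), (38, v)}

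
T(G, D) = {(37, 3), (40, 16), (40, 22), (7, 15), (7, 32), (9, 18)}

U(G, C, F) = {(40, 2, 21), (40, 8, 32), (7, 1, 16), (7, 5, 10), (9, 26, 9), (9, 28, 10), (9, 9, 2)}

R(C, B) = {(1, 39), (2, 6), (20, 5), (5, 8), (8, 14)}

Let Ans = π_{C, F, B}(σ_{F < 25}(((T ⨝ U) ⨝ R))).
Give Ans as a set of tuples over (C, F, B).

Joining T and U on G yields {(40, 16, 2, 21), (40, 16, 8, 32), (40, 22, 2, 21), (40, 22, 8, 32), (7, 15, 1, 16), (7, 15, 5, 10), (7, 32, 1, 16), (7, 32, 5, 10), (9, 18, 26, 9), (9, 18, 28, 10), (9, 18, 9, 2)}.
Joining (T ⨝ U) and R on C yields {(40, 16, 2, 21, 6), (40, 16, 8, 32, 14), (40, 22, 2, 21, 6), (40, 22, 8, 32, 14), (7, 15, 1, 16, 39), (7, 15, 5, 10, 8), (7, 32, 1, 16, 39), (7, 32, 5, 10, 8)}.
Apply σ_{F < 25}; surviving tuples: {(40, 16, 2, 21, 6), (40, 22, 2, 21, 6), (7, 15, 1, 16, 39), (7, 15, 5, 10, 8), (7, 32, 1, 16, 39), (7, 32, 5, 10, 8)}
Projecting to C, F, B (3 duplicate(s) eliminated): {(1, 16, 39), (2, 21, 6), (5, 10, 8)}

{(1, 16, 39), (2, 21, 6), (5, 10, 8)}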